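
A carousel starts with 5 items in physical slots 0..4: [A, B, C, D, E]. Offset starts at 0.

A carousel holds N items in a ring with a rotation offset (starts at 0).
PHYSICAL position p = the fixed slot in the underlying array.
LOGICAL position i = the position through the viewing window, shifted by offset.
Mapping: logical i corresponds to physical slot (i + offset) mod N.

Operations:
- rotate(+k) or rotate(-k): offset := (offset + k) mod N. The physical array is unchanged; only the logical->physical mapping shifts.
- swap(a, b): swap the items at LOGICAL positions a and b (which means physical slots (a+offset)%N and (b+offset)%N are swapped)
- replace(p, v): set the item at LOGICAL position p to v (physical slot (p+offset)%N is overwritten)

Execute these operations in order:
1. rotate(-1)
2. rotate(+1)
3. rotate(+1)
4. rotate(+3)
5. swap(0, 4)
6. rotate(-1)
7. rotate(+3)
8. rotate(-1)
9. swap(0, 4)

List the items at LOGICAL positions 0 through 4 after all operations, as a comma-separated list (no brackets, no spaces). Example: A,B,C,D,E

Answer: D,B,C,E,A

Derivation:
After op 1 (rotate(-1)): offset=4, physical=[A,B,C,D,E], logical=[E,A,B,C,D]
After op 2 (rotate(+1)): offset=0, physical=[A,B,C,D,E], logical=[A,B,C,D,E]
After op 3 (rotate(+1)): offset=1, physical=[A,B,C,D,E], logical=[B,C,D,E,A]
After op 4 (rotate(+3)): offset=4, physical=[A,B,C,D,E], logical=[E,A,B,C,D]
After op 5 (swap(0, 4)): offset=4, physical=[A,B,C,E,D], logical=[D,A,B,C,E]
After op 6 (rotate(-1)): offset=3, physical=[A,B,C,E,D], logical=[E,D,A,B,C]
After op 7 (rotate(+3)): offset=1, physical=[A,B,C,E,D], logical=[B,C,E,D,A]
After op 8 (rotate(-1)): offset=0, physical=[A,B,C,E,D], logical=[A,B,C,E,D]
After op 9 (swap(0, 4)): offset=0, physical=[D,B,C,E,A], logical=[D,B,C,E,A]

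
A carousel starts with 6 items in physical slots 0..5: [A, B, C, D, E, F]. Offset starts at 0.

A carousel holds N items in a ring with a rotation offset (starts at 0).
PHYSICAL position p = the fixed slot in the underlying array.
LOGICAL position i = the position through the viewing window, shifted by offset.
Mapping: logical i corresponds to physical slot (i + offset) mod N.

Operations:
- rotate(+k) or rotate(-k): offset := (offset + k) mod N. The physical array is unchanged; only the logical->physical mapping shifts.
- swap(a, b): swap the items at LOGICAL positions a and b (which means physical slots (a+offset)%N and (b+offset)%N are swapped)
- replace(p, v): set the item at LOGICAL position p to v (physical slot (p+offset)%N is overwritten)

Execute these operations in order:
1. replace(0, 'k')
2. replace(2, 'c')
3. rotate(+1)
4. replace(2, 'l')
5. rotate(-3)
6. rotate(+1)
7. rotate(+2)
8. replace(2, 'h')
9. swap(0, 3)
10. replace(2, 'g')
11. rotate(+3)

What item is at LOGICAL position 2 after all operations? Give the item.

Answer: k

Derivation:
After op 1 (replace(0, 'k')): offset=0, physical=[k,B,C,D,E,F], logical=[k,B,C,D,E,F]
After op 2 (replace(2, 'c')): offset=0, physical=[k,B,c,D,E,F], logical=[k,B,c,D,E,F]
After op 3 (rotate(+1)): offset=1, physical=[k,B,c,D,E,F], logical=[B,c,D,E,F,k]
After op 4 (replace(2, 'l')): offset=1, physical=[k,B,c,l,E,F], logical=[B,c,l,E,F,k]
After op 5 (rotate(-3)): offset=4, physical=[k,B,c,l,E,F], logical=[E,F,k,B,c,l]
After op 6 (rotate(+1)): offset=5, physical=[k,B,c,l,E,F], logical=[F,k,B,c,l,E]
After op 7 (rotate(+2)): offset=1, physical=[k,B,c,l,E,F], logical=[B,c,l,E,F,k]
After op 8 (replace(2, 'h')): offset=1, physical=[k,B,c,h,E,F], logical=[B,c,h,E,F,k]
After op 9 (swap(0, 3)): offset=1, physical=[k,E,c,h,B,F], logical=[E,c,h,B,F,k]
After op 10 (replace(2, 'g')): offset=1, physical=[k,E,c,g,B,F], logical=[E,c,g,B,F,k]
After op 11 (rotate(+3)): offset=4, physical=[k,E,c,g,B,F], logical=[B,F,k,E,c,g]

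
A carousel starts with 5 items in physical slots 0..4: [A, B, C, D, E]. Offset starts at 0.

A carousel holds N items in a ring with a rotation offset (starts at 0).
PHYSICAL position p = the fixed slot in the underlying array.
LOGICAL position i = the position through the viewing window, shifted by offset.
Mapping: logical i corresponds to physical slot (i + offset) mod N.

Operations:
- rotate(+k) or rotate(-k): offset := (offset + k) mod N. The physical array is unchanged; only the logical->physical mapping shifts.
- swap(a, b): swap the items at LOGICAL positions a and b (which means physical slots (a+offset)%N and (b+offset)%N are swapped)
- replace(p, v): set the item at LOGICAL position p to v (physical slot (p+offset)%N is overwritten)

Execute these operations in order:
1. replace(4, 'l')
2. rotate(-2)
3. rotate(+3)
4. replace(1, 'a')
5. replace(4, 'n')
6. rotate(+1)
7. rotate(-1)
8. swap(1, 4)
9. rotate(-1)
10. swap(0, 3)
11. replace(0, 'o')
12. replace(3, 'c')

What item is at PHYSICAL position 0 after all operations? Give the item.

Answer: o

Derivation:
After op 1 (replace(4, 'l')): offset=0, physical=[A,B,C,D,l], logical=[A,B,C,D,l]
After op 2 (rotate(-2)): offset=3, physical=[A,B,C,D,l], logical=[D,l,A,B,C]
After op 3 (rotate(+3)): offset=1, physical=[A,B,C,D,l], logical=[B,C,D,l,A]
After op 4 (replace(1, 'a')): offset=1, physical=[A,B,a,D,l], logical=[B,a,D,l,A]
After op 5 (replace(4, 'n')): offset=1, physical=[n,B,a,D,l], logical=[B,a,D,l,n]
After op 6 (rotate(+1)): offset=2, physical=[n,B,a,D,l], logical=[a,D,l,n,B]
After op 7 (rotate(-1)): offset=1, physical=[n,B,a,D,l], logical=[B,a,D,l,n]
After op 8 (swap(1, 4)): offset=1, physical=[a,B,n,D,l], logical=[B,n,D,l,a]
After op 9 (rotate(-1)): offset=0, physical=[a,B,n,D,l], logical=[a,B,n,D,l]
After op 10 (swap(0, 3)): offset=0, physical=[D,B,n,a,l], logical=[D,B,n,a,l]
After op 11 (replace(0, 'o')): offset=0, physical=[o,B,n,a,l], logical=[o,B,n,a,l]
After op 12 (replace(3, 'c')): offset=0, physical=[o,B,n,c,l], logical=[o,B,n,c,l]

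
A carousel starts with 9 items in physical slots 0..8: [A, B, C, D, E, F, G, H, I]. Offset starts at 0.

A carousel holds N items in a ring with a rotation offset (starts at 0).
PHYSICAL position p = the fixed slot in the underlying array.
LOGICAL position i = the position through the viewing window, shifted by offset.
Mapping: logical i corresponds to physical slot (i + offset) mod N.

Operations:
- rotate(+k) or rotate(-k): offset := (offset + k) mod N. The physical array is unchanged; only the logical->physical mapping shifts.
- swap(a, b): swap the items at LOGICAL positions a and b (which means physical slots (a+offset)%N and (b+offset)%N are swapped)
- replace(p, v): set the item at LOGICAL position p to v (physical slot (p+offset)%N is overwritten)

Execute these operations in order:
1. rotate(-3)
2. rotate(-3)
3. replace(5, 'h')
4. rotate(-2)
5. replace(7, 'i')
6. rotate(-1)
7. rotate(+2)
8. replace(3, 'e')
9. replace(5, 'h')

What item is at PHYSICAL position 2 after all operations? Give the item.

After op 1 (rotate(-3)): offset=6, physical=[A,B,C,D,E,F,G,H,I], logical=[G,H,I,A,B,C,D,E,F]
After op 2 (rotate(-3)): offset=3, physical=[A,B,C,D,E,F,G,H,I], logical=[D,E,F,G,H,I,A,B,C]
After op 3 (replace(5, 'h')): offset=3, physical=[A,B,C,D,E,F,G,H,h], logical=[D,E,F,G,H,h,A,B,C]
After op 4 (rotate(-2)): offset=1, physical=[A,B,C,D,E,F,G,H,h], logical=[B,C,D,E,F,G,H,h,A]
After op 5 (replace(7, 'i')): offset=1, physical=[A,B,C,D,E,F,G,H,i], logical=[B,C,D,E,F,G,H,i,A]
After op 6 (rotate(-1)): offset=0, physical=[A,B,C,D,E,F,G,H,i], logical=[A,B,C,D,E,F,G,H,i]
After op 7 (rotate(+2)): offset=2, physical=[A,B,C,D,E,F,G,H,i], logical=[C,D,E,F,G,H,i,A,B]
After op 8 (replace(3, 'e')): offset=2, physical=[A,B,C,D,E,e,G,H,i], logical=[C,D,E,e,G,H,i,A,B]
After op 9 (replace(5, 'h')): offset=2, physical=[A,B,C,D,E,e,G,h,i], logical=[C,D,E,e,G,h,i,A,B]

Answer: C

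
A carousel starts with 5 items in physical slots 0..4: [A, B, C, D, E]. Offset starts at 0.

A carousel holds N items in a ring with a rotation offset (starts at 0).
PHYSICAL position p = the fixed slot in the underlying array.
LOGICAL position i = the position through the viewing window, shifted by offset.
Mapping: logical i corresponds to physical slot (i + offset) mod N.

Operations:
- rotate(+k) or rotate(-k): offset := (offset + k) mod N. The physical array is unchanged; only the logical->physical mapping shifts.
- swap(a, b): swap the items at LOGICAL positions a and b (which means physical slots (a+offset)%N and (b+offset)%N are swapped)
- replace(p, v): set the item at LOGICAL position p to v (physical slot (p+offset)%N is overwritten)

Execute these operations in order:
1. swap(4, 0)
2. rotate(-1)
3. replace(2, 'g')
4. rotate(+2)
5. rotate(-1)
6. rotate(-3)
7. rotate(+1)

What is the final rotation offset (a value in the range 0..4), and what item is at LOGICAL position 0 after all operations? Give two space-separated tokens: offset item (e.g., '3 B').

Answer: 3 D

Derivation:
After op 1 (swap(4, 0)): offset=0, physical=[E,B,C,D,A], logical=[E,B,C,D,A]
After op 2 (rotate(-1)): offset=4, physical=[E,B,C,D,A], logical=[A,E,B,C,D]
After op 3 (replace(2, 'g')): offset=4, physical=[E,g,C,D,A], logical=[A,E,g,C,D]
After op 4 (rotate(+2)): offset=1, physical=[E,g,C,D,A], logical=[g,C,D,A,E]
After op 5 (rotate(-1)): offset=0, physical=[E,g,C,D,A], logical=[E,g,C,D,A]
After op 6 (rotate(-3)): offset=2, physical=[E,g,C,D,A], logical=[C,D,A,E,g]
After op 7 (rotate(+1)): offset=3, physical=[E,g,C,D,A], logical=[D,A,E,g,C]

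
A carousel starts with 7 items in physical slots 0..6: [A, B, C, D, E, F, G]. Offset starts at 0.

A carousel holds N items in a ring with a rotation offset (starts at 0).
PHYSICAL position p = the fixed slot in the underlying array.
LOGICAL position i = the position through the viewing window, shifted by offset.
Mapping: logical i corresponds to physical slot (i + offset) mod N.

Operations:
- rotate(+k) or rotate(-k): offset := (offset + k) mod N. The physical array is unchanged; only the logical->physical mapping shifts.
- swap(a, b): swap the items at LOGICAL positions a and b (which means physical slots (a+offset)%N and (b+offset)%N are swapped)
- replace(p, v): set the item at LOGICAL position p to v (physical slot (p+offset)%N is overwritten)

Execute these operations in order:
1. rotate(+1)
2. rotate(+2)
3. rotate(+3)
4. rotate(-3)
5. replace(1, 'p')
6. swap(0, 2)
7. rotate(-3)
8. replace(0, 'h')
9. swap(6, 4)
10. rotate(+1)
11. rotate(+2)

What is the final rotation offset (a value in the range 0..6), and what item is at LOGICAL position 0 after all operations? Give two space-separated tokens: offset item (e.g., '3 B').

After op 1 (rotate(+1)): offset=1, physical=[A,B,C,D,E,F,G], logical=[B,C,D,E,F,G,A]
After op 2 (rotate(+2)): offset=3, physical=[A,B,C,D,E,F,G], logical=[D,E,F,G,A,B,C]
After op 3 (rotate(+3)): offset=6, physical=[A,B,C,D,E,F,G], logical=[G,A,B,C,D,E,F]
After op 4 (rotate(-3)): offset=3, physical=[A,B,C,D,E,F,G], logical=[D,E,F,G,A,B,C]
After op 5 (replace(1, 'p')): offset=3, physical=[A,B,C,D,p,F,G], logical=[D,p,F,G,A,B,C]
After op 6 (swap(0, 2)): offset=3, physical=[A,B,C,F,p,D,G], logical=[F,p,D,G,A,B,C]
After op 7 (rotate(-3)): offset=0, physical=[A,B,C,F,p,D,G], logical=[A,B,C,F,p,D,G]
After op 8 (replace(0, 'h')): offset=0, physical=[h,B,C,F,p,D,G], logical=[h,B,C,F,p,D,G]
After op 9 (swap(6, 4)): offset=0, physical=[h,B,C,F,G,D,p], logical=[h,B,C,F,G,D,p]
After op 10 (rotate(+1)): offset=1, physical=[h,B,C,F,G,D,p], logical=[B,C,F,G,D,p,h]
After op 11 (rotate(+2)): offset=3, physical=[h,B,C,F,G,D,p], logical=[F,G,D,p,h,B,C]

Answer: 3 F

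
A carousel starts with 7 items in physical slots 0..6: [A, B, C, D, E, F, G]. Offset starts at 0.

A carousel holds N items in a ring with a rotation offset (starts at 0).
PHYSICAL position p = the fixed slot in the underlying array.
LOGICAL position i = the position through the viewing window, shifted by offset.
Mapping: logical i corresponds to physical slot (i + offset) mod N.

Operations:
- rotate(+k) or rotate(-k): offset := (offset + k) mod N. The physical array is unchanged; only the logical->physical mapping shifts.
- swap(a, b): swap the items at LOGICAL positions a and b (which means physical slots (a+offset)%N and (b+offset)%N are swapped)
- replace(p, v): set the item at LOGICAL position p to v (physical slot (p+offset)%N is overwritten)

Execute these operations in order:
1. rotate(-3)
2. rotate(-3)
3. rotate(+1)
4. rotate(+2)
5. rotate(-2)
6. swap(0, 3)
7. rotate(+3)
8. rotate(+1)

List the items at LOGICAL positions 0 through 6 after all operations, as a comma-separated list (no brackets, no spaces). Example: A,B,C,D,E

Answer: G,A,B,F,D,E,C

Derivation:
After op 1 (rotate(-3)): offset=4, physical=[A,B,C,D,E,F,G], logical=[E,F,G,A,B,C,D]
After op 2 (rotate(-3)): offset=1, physical=[A,B,C,D,E,F,G], logical=[B,C,D,E,F,G,A]
After op 3 (rotate(+1)): offset=2, physical=[A,B,C,D,E,F,G], logical=[C,D,E,F,G,A,B]
After op 4 (rotate(+2)): offset=4, physical=[A,B,C,D,E,F,G], logical=[E,F,G,A,B,C,D]
After op 5 (rotate(-2)): offset=2, physical=[A,B,C,D,E,F,G], logical=[C,D,E,F,G,A,B]
After op 6 (swap(0, 3)): offset=2, physical=[A,B,F,D,E,C,G], logical=[F,D,E,C,G,A,B]
After op 7 (rotate(+3)): offset=5, physical=[A,B,F,D,E,C,G], logical=[C,G,A,B,F,D,E]
After op 8 (rotate(+1)): offset=6, physical=[A,B,F,D,E,C,G], logical=[G,A,B,F,D,E,C]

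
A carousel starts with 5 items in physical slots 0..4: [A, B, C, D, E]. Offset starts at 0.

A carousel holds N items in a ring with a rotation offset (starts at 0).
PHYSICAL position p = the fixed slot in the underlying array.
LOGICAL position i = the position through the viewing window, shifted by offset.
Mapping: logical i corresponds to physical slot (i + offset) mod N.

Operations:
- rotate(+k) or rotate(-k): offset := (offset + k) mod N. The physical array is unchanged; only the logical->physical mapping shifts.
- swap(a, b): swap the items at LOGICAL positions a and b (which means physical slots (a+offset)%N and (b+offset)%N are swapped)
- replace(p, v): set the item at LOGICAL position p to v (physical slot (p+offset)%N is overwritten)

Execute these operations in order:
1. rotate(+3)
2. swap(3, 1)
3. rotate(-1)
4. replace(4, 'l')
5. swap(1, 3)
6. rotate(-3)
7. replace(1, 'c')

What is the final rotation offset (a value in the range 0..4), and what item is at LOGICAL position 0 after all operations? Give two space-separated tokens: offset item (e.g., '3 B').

Answer: 4 B

Derivation:
After op 1 (rotate(+3)): offset=3, physical=[A,B,C,D,E], logical=[D,E,A,B,C]
After op 2 (swap(3, 1)): offset=3, physical=[A,E,C,D,B], logical=[D,B,A,E,C]
After op 3 (rotate(-1)): offset=2, physical=[A,E,C,D,B], logical=[C,D,B,A,E]
After op 4 (replace(4, 'l')): offset=2, physical=[A,l,C,D,B], logical=[C,D,B,A,l]
After op 5 (swap(1, 3)): offset=2, physical=[D,l,C,A,B], logical=[C,A,B,D,l]
After op 6 (rotate(-3)): offset=4, physical=[D,l,C,A,B], logical=[B,D,l,C,A]
After op 7 (replace(1, 'c')): offset=4, physical=[c,l,C,A,B], logical=[B,c,l,C,A]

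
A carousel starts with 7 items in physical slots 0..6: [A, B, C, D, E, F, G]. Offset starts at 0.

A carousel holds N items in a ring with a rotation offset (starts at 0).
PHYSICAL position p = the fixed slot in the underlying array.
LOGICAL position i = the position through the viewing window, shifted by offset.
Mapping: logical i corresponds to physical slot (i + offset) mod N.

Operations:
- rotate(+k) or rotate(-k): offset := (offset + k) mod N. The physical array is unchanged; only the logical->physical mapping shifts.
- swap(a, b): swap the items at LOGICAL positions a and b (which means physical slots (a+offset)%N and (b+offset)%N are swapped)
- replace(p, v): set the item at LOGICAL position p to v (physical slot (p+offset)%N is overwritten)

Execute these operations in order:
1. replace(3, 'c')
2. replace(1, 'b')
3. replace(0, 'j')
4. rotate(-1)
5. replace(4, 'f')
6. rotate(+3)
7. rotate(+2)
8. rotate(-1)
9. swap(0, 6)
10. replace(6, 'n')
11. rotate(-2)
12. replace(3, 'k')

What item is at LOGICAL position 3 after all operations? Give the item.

After op 1 (replace(3, 'c')): offset=0, physical=[A,B,C,c,E,F,G], logical=[A,B,C,c,E,F,G]
After op 2 (replace(1, 'b')): offset=0, physical=[A,b,C,c,E,F,G], logical=[A,b,C,c,E,F,G]
After op 3 (replace(0, 'j')): offset=0, physical=[j,b,C,c,E,F,G], logical=[j,b,C,c,E,F,G]
After op 4 (rotate(-1)): offset=6, physical=[j,b,C,c,E,F,G], logical=[G,j,b,C,c,E,F]
After op 5 (replace(4, 'f')): offset=6, physical=[j,b,C,f,E,F,G], logical=[G,j,b,C,f,E,F]
After op 6 (rotate(+3)): offset=2, physical=[j,b,C,f,E,F,G], logical=[C,f,E,F,G,j,b]
After op 7 (rotate(+2)): offset=4, physical=[j,b,C,f,E,F,G], logical=[E,F,G,j,b,C,f]
After op 8 (rotate(-1)): offset=3, physical=[j,b,C,f,E,F,G], logical=[f,E,F,G,j,b,C]
After op 9 (swap(0, 6)): offset=3, physical=[j,b,f,C,E,F,G], logical=[C,E,F,G,j,b,f]
After op 10 (replace(6, 'n')): offset=3, physical=[j,b,n,C,E,F,G], logical=[C,E,F,G,j,b,n]
After op 11 (rotate(-2)): offset=1, physical=[j,b,n,C,E,F,G], logical=[b,n,C,E,F,G,j]
After op 12 (replace(3, 'k')): offset=1, physical=[j,b,n,C,k,F,G], logical=[b,n,C,k,F,G,j]

Answer: k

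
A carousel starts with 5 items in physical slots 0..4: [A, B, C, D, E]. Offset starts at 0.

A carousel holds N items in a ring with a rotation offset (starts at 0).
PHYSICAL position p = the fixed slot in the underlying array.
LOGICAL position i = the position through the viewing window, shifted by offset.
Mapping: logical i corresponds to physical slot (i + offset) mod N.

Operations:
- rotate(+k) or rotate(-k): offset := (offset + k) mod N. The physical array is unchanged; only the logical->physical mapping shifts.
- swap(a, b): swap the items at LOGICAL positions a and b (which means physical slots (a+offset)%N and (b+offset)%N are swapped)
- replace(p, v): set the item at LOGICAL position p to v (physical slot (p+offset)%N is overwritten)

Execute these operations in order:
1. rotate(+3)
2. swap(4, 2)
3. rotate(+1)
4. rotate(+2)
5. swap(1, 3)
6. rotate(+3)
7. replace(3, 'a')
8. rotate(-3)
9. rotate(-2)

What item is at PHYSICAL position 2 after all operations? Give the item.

After op 1 (rotate(+3)): offset=3, physical=[A,B,C,D,E], logical=[D,E,A,B,C]
After op 2 (swap(4, 2)): offset=3, physical=[C,B,A,D,E], logical=[D,E,C,B,A]
After op 3 (rotate(+1)): offset=4, physical=[C,B,A,D,E], logical=[E,C,B,A,D]
After op 4 (rotate(+2)): offset=1, physical=[C,B,A,D,E], logical=[B,A,D,E,C]
After op 5 (swap(1, 3)): offset=1, physical=[C,B,E,D,A], logical=[B,E,D,A,C]
After op 6 (rotate(+3)): offset=4, physical=[C,B,E,D,A], logical=[A,C,B,E,D]
After op 7 (replace(3, 'a')): offset=4, physical=[C,B,a,D,A], logical=[A,C,B,a,D]
After op 8 (rotate(-3)): offset=1, physical=[C,B,a,D,A], logical=[B,a,D,A,C]
After op 9 (rotate(-2)): offset=4, physical=[C,B,a,D,A], logical=[A,C,B,a,D]

Answer: a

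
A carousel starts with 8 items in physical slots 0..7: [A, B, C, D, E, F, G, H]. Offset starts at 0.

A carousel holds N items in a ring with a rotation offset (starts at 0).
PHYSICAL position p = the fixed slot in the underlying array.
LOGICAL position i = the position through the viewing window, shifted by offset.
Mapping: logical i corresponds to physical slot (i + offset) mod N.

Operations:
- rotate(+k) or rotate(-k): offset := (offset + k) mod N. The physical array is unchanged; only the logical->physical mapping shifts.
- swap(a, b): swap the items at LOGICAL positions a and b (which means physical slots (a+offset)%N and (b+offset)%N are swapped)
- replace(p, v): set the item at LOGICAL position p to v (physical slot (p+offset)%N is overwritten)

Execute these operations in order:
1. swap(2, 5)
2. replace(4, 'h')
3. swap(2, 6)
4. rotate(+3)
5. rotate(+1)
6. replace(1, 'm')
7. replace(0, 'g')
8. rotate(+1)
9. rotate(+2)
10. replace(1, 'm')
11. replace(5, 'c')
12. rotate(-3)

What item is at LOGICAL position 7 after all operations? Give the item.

Answer: D

Derivation:
After op 1 (swap(2, 5)): offset=0, physical=[A,B,F,D,E,C,G,H], logical=[A,B,F,D,E,C,G,H]
After op 2 (replace(4, 'h')): offset=0, physical=[A,B,F,D,h,C,G,H], logical=[A,B,F,D,h,C,G,H]
After op 3 (swap(2, 6)): offset=0, physical=[A,B,G,D,h,C,F,H], logical=[A,B,G,D,h,C,F,H]
After op 4 (rotate(+3)): offset=3, physical=[A,B,G,D,h,C,F,H], logical=[D,h,C,F,H,A,B,G]
After op 5 (rotate(+1)): offset=4, physical=[A,B,G,D,h,C,F,H], logical=[h,C,F,H,A,B,G,D]
After op 6 (replace(1, 'm')): offset=4, physical=[A,B,G,D,h,m,F,H], logical=[h,m,F,H,A,B,G,D]
After op 7 (replace(0, 'g')): offset=4, physical=[A,B,G,D,g,m,F,H], logical=[g,m,F,H,A,B,G,D]
After op 8 (rotate(+1)): offset=5, physical=[A,B,G,D,g,m,F,H], logical=[m,F,H,A,B,G,D,g]
After op 9 (rotate(+2)): offset=7, physical=[A,B,G,D,g,m,F,H], logical=[H,A,B,G,D,g,m,F]
After op 10 (replace(1, 'm')): offset=7, physical=[m,B,G,D,g,m,F,H], logical=[H,m,B,G,D,g,m,F]
After op 11 (replace(5, 'c')): offset=7, physical=[m,B,G,D,c,m,F,H], logical=[H,m,B,G,D,c,m,F]
After op 12 (rotate(-3)): offset=4, physical=[m,B,G,D,c,m,F,H], logical=[c,m,F,H,m,B,G,D]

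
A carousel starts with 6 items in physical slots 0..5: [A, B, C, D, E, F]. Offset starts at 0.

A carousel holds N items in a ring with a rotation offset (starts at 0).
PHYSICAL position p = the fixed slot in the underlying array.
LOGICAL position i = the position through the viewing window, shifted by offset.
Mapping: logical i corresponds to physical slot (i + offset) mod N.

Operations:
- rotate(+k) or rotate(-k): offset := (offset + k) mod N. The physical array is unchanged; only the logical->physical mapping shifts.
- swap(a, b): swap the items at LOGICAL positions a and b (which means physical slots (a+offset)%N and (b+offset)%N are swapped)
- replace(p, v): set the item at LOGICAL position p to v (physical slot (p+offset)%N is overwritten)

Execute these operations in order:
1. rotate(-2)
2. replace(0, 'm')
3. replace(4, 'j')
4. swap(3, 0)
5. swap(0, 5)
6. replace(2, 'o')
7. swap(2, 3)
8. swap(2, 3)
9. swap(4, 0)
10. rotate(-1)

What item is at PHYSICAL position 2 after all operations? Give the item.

After op 1 (rotate(-2)): offset=4, physical=[A,B,C,D,E,F], logical=[E,F,A,B,C,D]
After op 2 (replace(0, 'm')): offset=4, physical=[A,B,C,D,m,F], logical=[m,F,A,B,C,D]
After op 3 (replace(4, 'j')): offset=4, physical=[A,B,j,D,m,F], logical=[m,F,A,B,j,D]
After op 4 (swap(3, 0)): offset=4, physical=[A,m,j,D,B,F], logical=[B,F,A,m,j,D]
After op 5 (swap(0, 5)): offset=4, physical=[A,m,j,B,D,F], logical=[D,F,A,m,j,B]
After op 6 (replace(2, 'o')): offset=4, physical=[o,m,j,B,D,F], logical=[D,F,o,m,j,B]
After op 7 (swap(2, 3)): offset=4, physical=[m,o,j,B,D,F], logical=[D,F,m,o,j,B]
After op 8 (swap(2, 3)): offset=4, physical=[o,m,j,B,D,F], logical=[D,F,o,m,j,B]
After op 9 (swap(4, 0)): offset=4, physical=[o,m,D,B,j,F], logical=[j,F,o,m,D,B]
After op 10 (rotate(-1)): offset=3, physical=[o,m,D,B,j,F], logical=[B,j,F,o,m,D]

Answer: D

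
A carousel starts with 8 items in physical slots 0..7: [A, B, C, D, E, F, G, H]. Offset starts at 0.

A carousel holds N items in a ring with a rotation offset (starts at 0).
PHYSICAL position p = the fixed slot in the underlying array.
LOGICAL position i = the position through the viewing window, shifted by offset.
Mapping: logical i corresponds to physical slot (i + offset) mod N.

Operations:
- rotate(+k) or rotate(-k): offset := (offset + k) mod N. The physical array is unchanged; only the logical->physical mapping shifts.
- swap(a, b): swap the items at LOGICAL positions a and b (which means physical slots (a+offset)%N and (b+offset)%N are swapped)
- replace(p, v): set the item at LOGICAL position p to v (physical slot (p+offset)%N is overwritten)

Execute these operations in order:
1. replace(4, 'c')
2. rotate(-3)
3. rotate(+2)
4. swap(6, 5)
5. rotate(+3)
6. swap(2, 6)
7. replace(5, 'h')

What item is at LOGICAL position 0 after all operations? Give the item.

After op 1 (replace(4, 'c')): offset=0, physical=[A,B,C,D,c,F,G,H], logical=[A,B,C,D,c,F,G,H]
After op 2 (rotate(-3)): offset=5, physical=[A,B,C,D,c,F,G,H], logical=[F,G,H,A,B,C,D,c]
After op 3 (rotate(+2)): offset=7, physical=[A,B,C,D,c,F,G,H], logical=[H,A,B,C,D,c,F,G]
After op 4 (swap(6, 5)): offset=7, physical=[A,B,C,D,F,c,G,H], logical=[H,A,B,C,D,F,c,G]
After op 5 (rotate(+3)): offset=2, physical=[A,B,C,D,F,c,G,H], logical=[C,D,F,c,G,H,A,B]
After op 6 (swap(2, 6)): offset=2, physical=[F,B,C,D,A,c,G,H], logical=[C,D,A,c,G,H,F,B]
After op 7 (replace(5, 'h')): offset=2, physical=[F,B,C,D,A,c,G,h], logical=[C,D,A,c,G,h,F,B]

Answer: C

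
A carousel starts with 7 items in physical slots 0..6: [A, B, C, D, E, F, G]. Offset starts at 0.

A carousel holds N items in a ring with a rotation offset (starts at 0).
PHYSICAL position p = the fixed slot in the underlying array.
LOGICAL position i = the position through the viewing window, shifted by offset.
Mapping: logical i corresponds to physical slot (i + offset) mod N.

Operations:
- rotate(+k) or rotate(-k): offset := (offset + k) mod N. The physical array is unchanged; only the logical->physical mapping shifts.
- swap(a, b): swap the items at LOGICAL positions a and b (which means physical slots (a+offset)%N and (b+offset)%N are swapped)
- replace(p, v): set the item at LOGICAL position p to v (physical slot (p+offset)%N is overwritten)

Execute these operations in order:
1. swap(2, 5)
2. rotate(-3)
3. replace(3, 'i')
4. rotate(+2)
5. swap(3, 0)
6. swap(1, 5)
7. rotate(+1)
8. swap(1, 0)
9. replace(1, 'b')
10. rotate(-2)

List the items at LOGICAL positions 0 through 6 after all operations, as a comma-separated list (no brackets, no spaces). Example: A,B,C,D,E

After op 1 (swap(2, 5)): offset=0, physical=[A,B,F,D,E,C,G], logical=[A,B,F,D,E,C,G]
After op 2 (rotate(-3)): offset=4, physical=[A,B,F,D,E,C,G], logical=[E,C,G,A,B,F,D]
After op 3 (replace(3, 'i')): offset=4, physical=[i,B,F,D,E,C,G], logical=[E,C,G,i,B,F,D]
After op 4 (rotate(+2)): offset=6, physical=[i,B,F,D,E,C,G], logical=[G,i,B,F,D,E,C]
After op 5 (swap(3, 0)): offset=6, physical=[i,B,G,D,E,C,F], logical=[F,i,B,G,D,E,C]
After op 6 (swap(1, 5)): offset=6, physical=[E,B,G,D,i,C,F], logical=[F,E,B,G,D,i,C]
After op 7 (rotate(+1)): offset=0, physical=[E,B,G,D,i,C,F], logical=[E,B,G,D,i,C,F]
After op 8 (swap(1, 0)): offset=0, physical=[B,E,G,D,i,C,F], logical=[B,E,G,D,i,C,F]
After op 9 (replace(1, 'b')): offset=0, physical=[B,b,G,D,i,C,F], logical=[B,b,G,D,i,C,F]
After op 10 (rotate(-2)): offset=5, physical=[B,b,G,D,i,C,F], logical=[C,F,B,b,G,D,i]

Answer: C,F,B,b,G,D,i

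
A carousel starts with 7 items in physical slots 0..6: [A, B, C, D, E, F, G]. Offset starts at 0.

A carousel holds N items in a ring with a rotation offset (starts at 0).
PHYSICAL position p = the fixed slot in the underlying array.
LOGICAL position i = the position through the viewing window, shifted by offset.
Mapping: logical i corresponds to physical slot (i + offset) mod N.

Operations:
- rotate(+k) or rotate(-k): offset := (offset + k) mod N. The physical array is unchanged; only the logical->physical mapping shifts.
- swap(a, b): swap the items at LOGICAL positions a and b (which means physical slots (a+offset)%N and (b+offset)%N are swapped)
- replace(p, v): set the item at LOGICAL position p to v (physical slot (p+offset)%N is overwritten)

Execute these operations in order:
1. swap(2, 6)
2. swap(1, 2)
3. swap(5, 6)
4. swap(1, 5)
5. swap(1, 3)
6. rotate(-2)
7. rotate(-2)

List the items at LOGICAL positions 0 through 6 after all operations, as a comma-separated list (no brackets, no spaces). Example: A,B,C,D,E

Answer: C,E,G,F,A,D,B

Derivation:
After op 1 (swap(2, 6)): offset=0, physical=[A,B,G,D,E,F,C], logical=[A,B,G,D,E,F,C]
After op 2 (swap(1, 2)): offset=0, physical=[A,G,B,D,E,F,C], logical=[A,G,B,D,E,F,C]
After op 3 (swap(5, 6)): offset=0, physical=[A,G,B,D,E,C,F], logical=[A,G,B,D,E,C,F]
After op 4 (swap(1, 5)): offset=0, physical=[A,C,B,D,E,G,F], logical=[A,C,B,D,E,G,F]
After op 5 (swap(1, 3)): offset=0, physical=[A,D,B,C,E,G,F], logical=[A,D,B,C,E,G,F]
After op 6 (rotate(-2)): offset=5, physical=[A,D,B,C,E,G,F], logical=[G,F,A,D,B,C,E]
After op 7 (rotate(-2)): offset=3, physical=[A,D,B,C,E,G,F], logical=[C,E,G,F,A,D,B]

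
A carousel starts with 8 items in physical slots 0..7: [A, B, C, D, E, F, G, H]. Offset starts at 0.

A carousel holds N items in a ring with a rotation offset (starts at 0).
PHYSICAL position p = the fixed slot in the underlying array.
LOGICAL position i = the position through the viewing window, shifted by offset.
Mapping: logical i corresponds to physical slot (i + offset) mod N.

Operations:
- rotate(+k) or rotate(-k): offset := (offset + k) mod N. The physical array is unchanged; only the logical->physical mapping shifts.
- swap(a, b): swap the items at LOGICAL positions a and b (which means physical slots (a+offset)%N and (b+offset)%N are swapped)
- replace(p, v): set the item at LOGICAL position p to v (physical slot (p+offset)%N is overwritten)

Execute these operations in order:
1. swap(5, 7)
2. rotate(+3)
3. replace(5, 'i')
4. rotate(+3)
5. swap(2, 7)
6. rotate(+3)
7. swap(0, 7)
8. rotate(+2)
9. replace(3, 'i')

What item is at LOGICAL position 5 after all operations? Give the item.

Answer: B

Derivation:
After op 1 (swap(5, 7)): offset=0, physical=[A,B,C,D,E,H,G,F], logical=[A,B,C,D,E,H,G,F]
After op 2 (rotate(+3)): offset=3, physical=[A,B,C,D,E,H,G,F], logical=[D,E,H,G,F,A,B,C]
After op 3 (replace(5, 'i')): offset=3, physical=[i,B,C,D,E,H,G,F], logical=[D,E,H,G,F,i,B,C]
After op 4 (rotate(+3)): offset=6, physical=[i,B,C,D,E,H,G,F], logical=[G,F,i,B,C,D,E,H]
After op 5 (swap(2, 7)): offset=6, physical=[H,B,C,D,E,i,G,F], logical=[G,F,H,B,C,D,E,i]
After op 6 (rotate(+3)): offset=1, physical=[H,B,C,D,E,i,G,F], logical=[B,C,D,E,i,G,F,H]
After op 7 (swap(0, 7)): offset=1, physical=[B,H,C,D,E,i,G,F], logical=[H,C,D,E,i,G,F,B]
After op 8 (rotate(+2)): offset=3, physical=[B,H,C,D,E,i,G,F], logical=[D,E,i,G,F,B,H,C]
After op 9 (replace(3, 'i')): offset=3, physical=[B,H,C,D,E,i,i,F], logical=[D,E,i,i,F,B,H,C]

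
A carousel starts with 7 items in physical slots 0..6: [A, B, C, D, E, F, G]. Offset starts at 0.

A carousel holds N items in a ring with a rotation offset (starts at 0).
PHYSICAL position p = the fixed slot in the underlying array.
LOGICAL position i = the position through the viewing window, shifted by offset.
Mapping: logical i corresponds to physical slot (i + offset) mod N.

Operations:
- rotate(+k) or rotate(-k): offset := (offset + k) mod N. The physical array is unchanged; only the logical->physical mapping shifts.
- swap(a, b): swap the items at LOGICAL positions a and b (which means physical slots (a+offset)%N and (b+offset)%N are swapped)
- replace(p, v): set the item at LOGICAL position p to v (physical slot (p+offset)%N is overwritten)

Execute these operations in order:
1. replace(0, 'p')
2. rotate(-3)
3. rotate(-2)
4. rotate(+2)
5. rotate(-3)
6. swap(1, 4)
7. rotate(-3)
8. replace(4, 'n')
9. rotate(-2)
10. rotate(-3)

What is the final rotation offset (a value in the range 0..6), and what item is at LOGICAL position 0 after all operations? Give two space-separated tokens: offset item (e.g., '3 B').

After op 1 (replace(0, 'p')): offset=0, physical=[p,B,C,D,E,F,G], logical=[p,B,C,D,E,F,G]
After op 2 (rotate(-3)): offset=4, physical=[p,B,C,D,E,F,G], logical=[E,F,G,p,B,C,D]
After op 3 (rotate(-2)): offset=2, physical=[p,B,C,D,E,F,G], logical=[C,D,E,F,G,p,B]
After op 4 (rotate(+2)): offset=4, physical=[p,B,C,D,E,F,G], logical=[E,F,G,p,B,C,D]
After op 5 (rotate(-3)): offset=1, physical=[p,B,C,D,E,F,G], logical=[B,C,D,E,F,G,p]
After op 6 (swap(1, 4)): offset=1, physical=[p,B,F,D,E,C,G], logical=[B,F,D,E,C,G,p]
After op 7 (rotate(-3)): offset=5, physical=[p,B,F,D,E,C,G], logical=[C,G,p,B,F,D,E]
After op 8 (replace(4, 'n')): offset=5, physical=[p,B,n,D,E,C,G], logical=[C,G,p,B,n,D,E]
After op 9 (rotate(-2)): offset=3, physical=[p,B,n,D,E,C,G], logical=[D,E,C,G,p,B,n]
After op 10 (rotate(-3)): offset=0, physical=[p,B,n,D,E,C,G], logical=[p,B,n,D,E,C,G]

Answer: 0 p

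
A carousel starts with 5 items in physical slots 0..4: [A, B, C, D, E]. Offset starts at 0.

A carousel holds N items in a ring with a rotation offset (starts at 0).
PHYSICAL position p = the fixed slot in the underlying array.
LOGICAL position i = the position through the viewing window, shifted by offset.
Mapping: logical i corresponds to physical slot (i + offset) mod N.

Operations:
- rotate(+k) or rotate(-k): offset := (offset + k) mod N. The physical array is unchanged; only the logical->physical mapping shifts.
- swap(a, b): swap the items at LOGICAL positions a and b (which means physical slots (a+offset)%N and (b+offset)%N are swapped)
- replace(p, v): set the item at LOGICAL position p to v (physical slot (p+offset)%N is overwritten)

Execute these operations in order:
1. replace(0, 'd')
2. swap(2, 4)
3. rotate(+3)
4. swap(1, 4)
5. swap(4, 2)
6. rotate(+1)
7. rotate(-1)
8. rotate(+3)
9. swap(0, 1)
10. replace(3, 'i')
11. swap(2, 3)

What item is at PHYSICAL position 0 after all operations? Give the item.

Answer: C

Derivation:
After op 1 (replace(0, 'd')): offset=0, physical=[d,B,C,D,E], logical=[d,B,C,D,E]
After op 2 (swap(2, 4)): offset=0, physical=[d,B,E,D,C], logical=[d,B,E,D,C]
After op 3 (rotate(+3)): offset=3, physical=[d,B,E,D,C], logical=[D,C,d,B,E]
After op 4 (swap(1, 4)): offset=3, physical=[d,B,C,D,E], logical=[D,E,d,B,C]
After op 5 (swap(4, 2)): offset=3, physical=[C,B,d,D,E], logical=[D,E,C,B,d]
After op 6 (rotate(+1)): offset=4, physical=[C,B,d,D,E], logical=[E,C,B,d,D]
After op 7 (rotate(-1)): offset=3, physical=[C,B,d,D,E], logical=[D,E,C,B,d]
After op 8 (rotate(+3)): offset=1, physical=[C,B,d,D,E], logical=[B,d,D,E,C]
After op 9 (swap(0, 1)): offset=1, physical=[C,d,B,D,E], logical=[d,B,D,E,C]
After op 10 (replace(3, 'i')): offset=1, physical=[C,d,B,D,i], logical=[d,B,D,i,C]
After op 11 (swap(2, 3)): offset=1, physical=[C,d,B,i,D], logical=[d,B,i,D,C]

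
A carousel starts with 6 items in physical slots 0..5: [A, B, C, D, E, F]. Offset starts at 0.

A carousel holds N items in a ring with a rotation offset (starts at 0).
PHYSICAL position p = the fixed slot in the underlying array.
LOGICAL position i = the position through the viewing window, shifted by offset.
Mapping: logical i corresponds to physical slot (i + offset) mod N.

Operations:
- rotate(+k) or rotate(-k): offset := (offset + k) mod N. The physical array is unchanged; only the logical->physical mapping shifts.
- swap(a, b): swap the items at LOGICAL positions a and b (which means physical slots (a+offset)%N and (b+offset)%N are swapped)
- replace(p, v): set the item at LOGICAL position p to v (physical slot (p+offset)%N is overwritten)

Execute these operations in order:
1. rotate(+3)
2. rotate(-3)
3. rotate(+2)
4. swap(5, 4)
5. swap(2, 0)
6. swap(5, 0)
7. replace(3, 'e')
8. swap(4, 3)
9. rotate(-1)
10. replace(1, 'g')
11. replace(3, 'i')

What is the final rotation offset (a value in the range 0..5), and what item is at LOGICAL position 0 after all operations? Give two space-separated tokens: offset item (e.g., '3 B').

After op 1 (rotate(+3)): offset=3, physical=[A,B,C,D,E,F], logical=[D,E,F,A,B,C]
After op 2 (rotate(-3)): offset=0, physical=[A,B,C,D,E,F], logical=[A,B,C,D,E,F]
After op 3 (rotate(+2)): offset=2, physical=[A,B,C,D,E,F], logical=[C,D,E,F,A,B]
After op 4 (swap(5, 4)): offset=2, physical=[B,A,C,D,E,F], logical=[C,D,E,F,B,A]
After op 5 (swap(2, 0)): offset=2, physical=[B,A,E,D,C,F], logical=[E,D,C,F,B,A]
After op 6 (swap(5, 0)): offset=2, physical=[B,E,A,D,C,F], logical=[A,D,C,F,B,E]
After op 7 (replace(3, 'e')): offset=2, physical=[B,E,A,D,C,e], logical=[A,D,C,e,B,E]
After op 8 (swap(4, 3)): offset=2, physical=[e,E,A,D,C,B], logical=[A,D,C,B,e,E]
After op 9 (rotate(-1)): offset=1, physical=[e,E,A,D,C,B], logical=[E,A,D,C,B,e]
After op 10 (replace(1, 'g')): offset=1, physical=[e,E,g,D,C,B], logical=[E,g,D,C,B,e]
After op 11 (replace(3, 'i')): offset=1, physical=[e,E,g,D,i,B], logical=[E,g,D,i,B,e]

Answer: 1 E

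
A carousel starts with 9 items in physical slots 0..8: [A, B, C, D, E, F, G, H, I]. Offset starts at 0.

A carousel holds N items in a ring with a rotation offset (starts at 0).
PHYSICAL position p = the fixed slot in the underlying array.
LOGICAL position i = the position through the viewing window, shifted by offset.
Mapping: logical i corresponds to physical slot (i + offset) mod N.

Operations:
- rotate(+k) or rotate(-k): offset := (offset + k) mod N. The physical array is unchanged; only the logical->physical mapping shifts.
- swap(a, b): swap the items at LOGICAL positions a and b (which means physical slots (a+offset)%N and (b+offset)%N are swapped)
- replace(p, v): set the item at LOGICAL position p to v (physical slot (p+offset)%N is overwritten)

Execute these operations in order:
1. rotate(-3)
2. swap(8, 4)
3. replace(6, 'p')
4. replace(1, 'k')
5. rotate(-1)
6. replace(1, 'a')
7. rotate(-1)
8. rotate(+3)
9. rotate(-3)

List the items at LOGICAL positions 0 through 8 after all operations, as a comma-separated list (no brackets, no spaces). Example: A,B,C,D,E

After op 1 (rotate(-3)): offset=6, physical=[A,B,C,D,E,F,G,H,I], logical=[G,H,I,A,B,C,D,E,F]
After op 2 (swap(8, 4)): offset=6, physical=[A,F,C,D,E,B,G,H,I], logical=[G,H,I,A,F,C,D,E,B]
After op 3 (replace(6, 'p')): offset=6, physical=[A,F,C,p,E,B,G,H,I], logical=[G,H,I,A,F,C,p,E,B]
After op 4 (replace(1, 'k')): offset=6, physical=[A,F,C,p,E,B,G,k,I], logical=[G,k,I,A,F,C,p,E,B]
After op 5 (rotate(-1)): offset=5, physical=[A,F,C,p,E,B,G,k,I], logical=[B,G,k,I,A,F,C,p,E]
After op 6 (replace(1, 'a')): offset=5, physical=[A,F,C,p,E,B,a,k,I], logical=[B,a,k,I,A,F,C,p,E]
After op 7 (rotate(-1)): offset=4, physical=[A,F,C,p,E,B,a,k,I], logical=[E,B,a,k,I,A,F,C,p]
After op 8 (rotate(+3)): offset=7, physical=[A,F,C,p,E,B,a,k,I], logical=[k,I,A,F,C,p,E,B,a]
After op 9 (rotate(-3)): offset=4, physical=[A,F,C,p,E,B,a,k,I], logical=[E,B,a,k,I,A,F,C,p]

Answer: E,B,a,k,I,A,F,C,p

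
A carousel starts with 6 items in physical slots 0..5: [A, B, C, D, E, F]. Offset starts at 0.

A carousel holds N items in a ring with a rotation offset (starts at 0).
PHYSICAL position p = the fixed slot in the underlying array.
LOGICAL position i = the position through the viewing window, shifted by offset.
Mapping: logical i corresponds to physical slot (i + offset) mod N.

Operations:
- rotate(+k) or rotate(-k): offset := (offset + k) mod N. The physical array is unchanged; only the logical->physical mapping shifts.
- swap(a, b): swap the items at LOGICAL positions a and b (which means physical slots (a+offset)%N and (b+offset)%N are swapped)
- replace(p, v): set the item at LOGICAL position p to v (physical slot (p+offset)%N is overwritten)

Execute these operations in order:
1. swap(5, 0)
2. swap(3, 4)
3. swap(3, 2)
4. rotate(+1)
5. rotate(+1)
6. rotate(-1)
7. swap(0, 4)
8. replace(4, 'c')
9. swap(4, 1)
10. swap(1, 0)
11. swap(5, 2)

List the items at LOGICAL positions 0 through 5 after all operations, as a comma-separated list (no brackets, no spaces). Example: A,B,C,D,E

After op 1 (swap(5, 0)): offset=0, physical=[F,B,C,D,E,A], logical=[F,B,C,D,E,A]
After op 2 (swap(3, 4)): offset=0, physical=[F,B,C,E,D,A], logical=[F,B,C,E,D,A]
After op 3 (swap(3, 2)): offset=0, physical=[F,B,E,C,D,A], logical=[F,B,E,C,D,A]
After op 4 (rotate(+1)): offset=1, physical=[F,B,E,C,D,A], logical=[B,E,C,D,A,F]
After op 5 (rotate(+1)): offset=2, physical=[F,B,E,C,D,A], logical=[E,C,D,A,F,B]
After op 6 (rotate(-1)): offset=1, physical=[F,B,E,C,D,A], logical=[B,E,C,D,A,F]
After op 7 (swap(0, 4)): offset=1, physical=[F,A,E,C,D,B], logical=[A,E,C,D,B,F]
After op 8 (replace(4, 'c')): offset=1, physical=[F,A,E,C,D,c], logical=[A,E,C,D,c,F]
After op 9 (swap(4, 1)): offset=1, physical=[F,A,c,C,D,E], logical=[A,c,C,D,E,F]
After op 10 (swap(1, 0)): offset=1, physical=[F,c,A,C,D,E], logical=[c,A,C,D,E,F]
After op 11 (swap(5, 2)): offset=1, physical=[C,c,A,F,D,E], logical=[c,A,F,D,E,C]

Answer: c,A,F,D,E,C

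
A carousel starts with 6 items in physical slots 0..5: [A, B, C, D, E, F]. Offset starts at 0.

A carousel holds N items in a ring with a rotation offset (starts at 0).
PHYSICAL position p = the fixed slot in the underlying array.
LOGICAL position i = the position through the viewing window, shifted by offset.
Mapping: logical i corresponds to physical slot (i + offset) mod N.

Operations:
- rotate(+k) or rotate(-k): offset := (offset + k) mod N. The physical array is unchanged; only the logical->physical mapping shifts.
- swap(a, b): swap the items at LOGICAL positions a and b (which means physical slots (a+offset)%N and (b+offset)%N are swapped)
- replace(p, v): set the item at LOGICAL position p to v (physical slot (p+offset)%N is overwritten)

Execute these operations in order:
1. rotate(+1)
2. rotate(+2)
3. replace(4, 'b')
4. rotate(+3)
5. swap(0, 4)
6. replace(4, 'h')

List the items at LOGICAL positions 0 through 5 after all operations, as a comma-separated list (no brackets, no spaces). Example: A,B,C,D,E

After op 1 (rotate(+1)): offset=1, physical=[A,B,C,D,E,F], logical=[B,C,D,E,F,A]
After op 2 (rotate(+2)): offset=3, physical=[A,B,C,D,E,F], logical=[D,E,F,A,B,C]
After op 3 (replace(4, 'b')): offset=3, physical=[A,b,C,D,E,F], logical=[D,E,F,A,b,C]
After op 4 (rotate(+3)): offset=0, physical=[A,b,C,D,E,F], logical=[A,b,C,D,E,F]
After op 5 (swap(0, 4)): offset=0, physical=[E,b,C,D,A,F], logical=[E,b,C,D,A,F]
After op 6 (replace(4, 'h')): offset=0, physical=[E,b,C,D,h,F], logical=[E,b,C,D,h,F]

Answer: E,b,C,D,h,F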